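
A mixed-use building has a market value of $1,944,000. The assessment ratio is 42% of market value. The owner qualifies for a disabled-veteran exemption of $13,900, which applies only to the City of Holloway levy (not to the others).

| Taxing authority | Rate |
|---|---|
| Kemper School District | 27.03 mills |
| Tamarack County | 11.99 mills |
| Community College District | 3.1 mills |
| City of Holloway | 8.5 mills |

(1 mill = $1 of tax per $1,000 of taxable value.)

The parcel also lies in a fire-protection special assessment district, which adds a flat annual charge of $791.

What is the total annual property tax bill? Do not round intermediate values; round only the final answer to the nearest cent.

$42,003.07

Assessed value = $1,944,000 × 0.42 = $816,480
Kemper School District: $816,480 × 0.02703 = $22,069.4544
Tamarack County: $816,480 × 0.01199 = $9,789.5952
Community College District: $816,480 × 0.0031 = $2,531.088
City of Holloway: ($816,480 − $13,900) × 0.0085 = $802,580 × 0.0085 = $6,821.93
Levies subtotal = $41,212.0676
Total = $41,212.0676 + $791 = $42,003.0676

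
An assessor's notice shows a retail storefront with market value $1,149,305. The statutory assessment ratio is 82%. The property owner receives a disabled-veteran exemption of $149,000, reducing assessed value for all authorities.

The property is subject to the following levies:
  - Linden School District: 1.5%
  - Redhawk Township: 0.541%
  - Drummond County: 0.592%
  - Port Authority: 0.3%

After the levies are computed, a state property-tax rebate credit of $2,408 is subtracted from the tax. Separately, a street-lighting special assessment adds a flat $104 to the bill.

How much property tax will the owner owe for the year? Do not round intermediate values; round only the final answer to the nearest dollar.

Assessed value = $1,149,305 × 0.82 = $942,430.1
Taxable value = $942,430.1 − $149,000 = $793,430.1
Linden School District: $793,430.1 × 0.015 = $11,901.4515
Redhawk Township: $793,430.1 × 0.00541 = $4,292.456841
Drummond County: $793,430.1 × 0.00592 = $4,697.106192
Port Authority: $793,430.1 × 0.003 = $2,380.2903
Levies subtotal = $23,271.304833
After credit = $23,271.304833 − $2,408 = $20,863.304833
Total = $20,863.304833 + $104 = $20,967.304833

$20,967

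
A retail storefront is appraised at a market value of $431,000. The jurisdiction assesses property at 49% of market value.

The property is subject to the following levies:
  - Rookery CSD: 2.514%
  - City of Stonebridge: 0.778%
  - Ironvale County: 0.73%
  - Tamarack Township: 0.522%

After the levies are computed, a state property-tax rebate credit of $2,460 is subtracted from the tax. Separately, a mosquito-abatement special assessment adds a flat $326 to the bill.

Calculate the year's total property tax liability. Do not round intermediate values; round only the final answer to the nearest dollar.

$7,462

Assessed value = $431,000 × 0.49 = $211,190
Rookery CSD: $211,190 × 0.02514 = $5,309.3166
City of Stonebridge: $211,190 × 0.00778 = $1,643.0582
Ironvale County: $211,190 × 0.0073 = $1,541.687
Tamarack Township: $211,190 × 0.00522 = $1,102.4118
Levies subtotal = $9,596.4736
After credit = $9,596.4736 − $2,460 = $7,136.4736
Total = $7,136.4736 + $326 = $7,462.4736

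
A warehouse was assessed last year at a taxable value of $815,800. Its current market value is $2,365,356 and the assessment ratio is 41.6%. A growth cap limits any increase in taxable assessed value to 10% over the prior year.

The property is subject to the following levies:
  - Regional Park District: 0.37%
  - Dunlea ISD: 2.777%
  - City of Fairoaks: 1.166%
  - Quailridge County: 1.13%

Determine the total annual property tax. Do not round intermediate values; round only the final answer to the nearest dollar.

Uncapped assessed value = $2,365,356 × 0.416 = $983,988.096
Cap limit = $815,800 × 1.1 = $897,380
Taxable assessed value = min($983,988.096, $897,380) = $897,380 (cap binds)
Regional Park District: $897,380 × 0.0037 = $3,320.306
Dunlea ISD: $897,380 × 0.02777 = $24,920.2426
City of Fairoaks: $897,380 × 0.01166 = $10,463.4508
Quailridge County: $897,380 × 0.0113 = $10,140.394
Total = $48,844.3934

$48,844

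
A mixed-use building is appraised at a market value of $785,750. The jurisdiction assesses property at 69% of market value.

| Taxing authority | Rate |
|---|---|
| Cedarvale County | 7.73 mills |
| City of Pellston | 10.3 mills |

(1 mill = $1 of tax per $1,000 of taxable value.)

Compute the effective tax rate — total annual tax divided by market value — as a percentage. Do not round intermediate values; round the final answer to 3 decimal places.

Assessed value = $785,750 × 0.69 = $542,167.5
Cedarvale County: $542,167.5 × 0.00773 = $4,190.954775
City of Pellston: $542,167.5 × 0.0103 = $5,584.32525
Total tax = $9,775.280025
Effective rate = $9,775.280025 ÷ $785,750 = 1.244% of market value

1.244%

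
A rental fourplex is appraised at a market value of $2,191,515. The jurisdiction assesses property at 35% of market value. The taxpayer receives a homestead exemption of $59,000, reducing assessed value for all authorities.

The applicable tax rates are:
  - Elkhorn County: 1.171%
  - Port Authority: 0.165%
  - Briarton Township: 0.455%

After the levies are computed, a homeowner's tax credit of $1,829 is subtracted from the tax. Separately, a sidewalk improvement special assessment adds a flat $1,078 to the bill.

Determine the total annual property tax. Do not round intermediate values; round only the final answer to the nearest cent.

Assessed value = $2,191,515 × 0.35 = $767,030.25
Taxable value = $767,030.25 − $59,000 = $708,030.25
Elkhorn County: $708,030.25 × 0.01171 = $8,291.0342275
Port Authority: $708,030.25 × 0.00165 = $1,168.2499125
Briarton Township: $708,030.25 × 0.00455 = $3,221.5376375
Levies subtotal = $12,680.8217775
After credit = $12,680.8217775 − $1,829 = $10,851.8217775
Total = $10,851.8217775 + $1,078 = $11,929.8217775

$11,929.82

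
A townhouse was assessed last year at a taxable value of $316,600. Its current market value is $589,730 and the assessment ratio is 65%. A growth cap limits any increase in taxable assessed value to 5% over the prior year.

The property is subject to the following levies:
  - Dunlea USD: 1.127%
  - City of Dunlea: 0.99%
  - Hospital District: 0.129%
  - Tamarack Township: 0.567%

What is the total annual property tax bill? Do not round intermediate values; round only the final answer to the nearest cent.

Uncapped assessed value = $589,730 × 0.65 = $383,324.5
Cap limit = $316,600 × 1.05 = $332,430
Taxable assessed value = min($383,324.5, $332,430) = $332,430 (cap binds)
Dunlea USD: $332,430 × 0.01127 = $3,746.4861
City of Dunlea: $332,430 × 0.0099 = $3,291.057
Hospital District: $332,430 × 0.00129 = $428.8347
Tamarack Township: $332,430 × 0.00567 = $1,884.8781
Total = $9,351.2559

$9,351.26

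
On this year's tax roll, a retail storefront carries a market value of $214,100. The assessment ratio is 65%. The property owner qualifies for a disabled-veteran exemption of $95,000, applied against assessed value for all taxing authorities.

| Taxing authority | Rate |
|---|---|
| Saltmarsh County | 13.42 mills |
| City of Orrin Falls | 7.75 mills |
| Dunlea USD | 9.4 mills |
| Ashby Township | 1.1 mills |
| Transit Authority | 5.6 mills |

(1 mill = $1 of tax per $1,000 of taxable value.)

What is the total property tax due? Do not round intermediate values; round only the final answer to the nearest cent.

Assessed value = $214,100 × 0.65 = $139,165
Taxable value = $139,165 − $95,000 = $44,165
Saltmarsh County: $44,165 × 0.01342 = $592.6943
City of Orrin Falls: $44,165 × 0.00775 = $342.27875
Dunlea USD: $44,165 × 0.0094 = $415.151
Ashby Township: $44,165 × 0.0011 = $48.5815
Transit Authority: $44,165 × 0.0056 = $247.324
Total = $592.6943 + $342.27875 + $415.151 + $48.5815 + $247.324 = $1,646.02955

$1,646.03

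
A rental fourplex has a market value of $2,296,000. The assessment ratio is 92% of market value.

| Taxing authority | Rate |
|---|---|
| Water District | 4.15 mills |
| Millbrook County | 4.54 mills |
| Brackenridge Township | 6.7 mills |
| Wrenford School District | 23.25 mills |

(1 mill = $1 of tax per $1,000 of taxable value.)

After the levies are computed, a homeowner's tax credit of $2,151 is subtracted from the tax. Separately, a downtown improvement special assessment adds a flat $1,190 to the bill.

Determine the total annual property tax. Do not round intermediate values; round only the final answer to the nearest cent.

$80,659.04

Assessed value = $2,296,000 × 0.92 = $2,112,320
Water District: $2,112,320 × 0.00415 = $8,766.128
Millbrook County: $2,112,320 × 0.00454 = $9,589.9328
Brackenridge Township: $2,112,320 × 0.0067 = $14,152.544
Wrenford School District: $2,112,320 × 0.02325 = $49,111.44
Levies subtotal = $81,620.0448
After credit = $81,620.0448 − $2,151 = $79,469.0448
Total = $79,469.0448 + $1,190 = $80,659.0448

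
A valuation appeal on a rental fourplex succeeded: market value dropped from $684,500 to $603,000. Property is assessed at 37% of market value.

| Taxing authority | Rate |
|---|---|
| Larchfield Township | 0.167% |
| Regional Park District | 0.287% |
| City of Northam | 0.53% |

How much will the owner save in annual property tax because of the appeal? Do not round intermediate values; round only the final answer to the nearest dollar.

Old assessed value = $684,500 × 0.37 = $253,265
New assessed value = $603,000 × 0.37 = $223,110
Combined rate = 0.00167 + 0.00287 + 0.0053 = 0.00984
Old tax = $253,265 × 0.00984 = $2,492.1276
New tax = $223,110 × 0.00984 = $2,195.4024
Reduction = $2,492.1276 − $2,195.4024 = $296.7252

$297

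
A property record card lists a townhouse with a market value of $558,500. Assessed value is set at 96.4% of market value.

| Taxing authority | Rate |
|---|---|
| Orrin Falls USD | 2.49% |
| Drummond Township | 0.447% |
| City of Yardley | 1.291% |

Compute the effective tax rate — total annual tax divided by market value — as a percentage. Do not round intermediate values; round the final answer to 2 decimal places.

4.08%

Assessed value = $558,500 × 0.964 = $538,394
Orrin Falls USD: $538,394 × 0.0249 = $13,406.0106
Drummond Township: $538,394 × 0.00447 = $2,406.62118
City of Yardley: $538,394 × 0.01291 = $6,950.66654
Total tax = $22,763.29832
Effective rate = $22,763.29832 ÷ $558,500 = 4.08% of market value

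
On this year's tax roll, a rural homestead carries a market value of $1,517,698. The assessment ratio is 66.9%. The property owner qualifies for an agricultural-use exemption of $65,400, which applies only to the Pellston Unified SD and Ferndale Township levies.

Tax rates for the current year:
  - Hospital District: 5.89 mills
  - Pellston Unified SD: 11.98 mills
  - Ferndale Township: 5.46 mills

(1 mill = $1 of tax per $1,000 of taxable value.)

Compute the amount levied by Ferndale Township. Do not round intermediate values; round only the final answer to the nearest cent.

Assessed value = $1,517,698 × 0.669 = $1,015,339.962
Ferndale Township taxable value = $1,015,339.962 − $65,400 = $949,939.962
Ferndale Township levy = $949,939.962 × 0.00546 = $5,186.67219252

$5,186.67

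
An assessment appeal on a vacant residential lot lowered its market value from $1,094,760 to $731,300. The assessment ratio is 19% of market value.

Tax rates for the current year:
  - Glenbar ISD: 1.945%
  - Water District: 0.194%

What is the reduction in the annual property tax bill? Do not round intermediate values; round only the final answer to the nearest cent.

Old assessed value = $1,094,760 × 0.19 = $208,004.4
New assessed value = $731,300 × 0.19 = $138,947
Combined rate = 0.01945 + 0.00194 = 0.02139
Old tax = $208,004.4 × 0.02139 = $4,449.214116
New tax = $138,947 × 0.02139 = $2,972.07633
Reduction = $4,449.214116 − $2,972.07633 = $1,477.137786

$1,477.14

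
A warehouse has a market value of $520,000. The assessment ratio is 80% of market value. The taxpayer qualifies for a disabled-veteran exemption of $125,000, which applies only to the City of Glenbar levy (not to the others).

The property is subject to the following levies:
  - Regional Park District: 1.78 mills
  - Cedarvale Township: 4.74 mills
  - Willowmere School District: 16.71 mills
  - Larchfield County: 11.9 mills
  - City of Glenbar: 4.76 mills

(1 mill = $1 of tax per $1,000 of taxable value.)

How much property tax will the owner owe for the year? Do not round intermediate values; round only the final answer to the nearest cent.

$15,999.24

Assessed value = $520,000 × 0.8 = $416,000
Regional Park District: $416,000 × 0.00178 = $740.48
Cedarvale Township: $416,000 × 0.00474 = $1,971.84
Willowmere School District: $416,000 × 0.01671 = $6,951.36
Larchfield County: $416,000 × 0.0119 = $4,950.4
City of Glenbar: ($416,000 − $125,000) × 0.00476 = $291,000 × 0.00476 = $1,385.16
Total = $15,999.24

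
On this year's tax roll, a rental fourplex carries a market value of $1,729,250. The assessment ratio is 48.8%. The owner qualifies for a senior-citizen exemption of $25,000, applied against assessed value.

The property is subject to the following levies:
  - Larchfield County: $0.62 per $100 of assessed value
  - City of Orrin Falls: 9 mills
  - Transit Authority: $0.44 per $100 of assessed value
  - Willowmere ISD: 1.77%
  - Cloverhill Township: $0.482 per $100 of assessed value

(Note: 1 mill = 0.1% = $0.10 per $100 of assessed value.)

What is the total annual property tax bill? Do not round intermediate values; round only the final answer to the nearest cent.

Assessed value = $1,729,250 × 0.488 = $843,874
Taxable value = $843,874 − $25,000 = $818,874
Larchfield County: $818,874 × 0.0062 = $5,077.0188
City of Orrin Falls: $818,874 × 0.009 = $7,369.866
Transit Authority: $818,874 × 0.0044 = $3,603.0456
Willowmere ISD: $818,874 × 0.0177 = $14,494.0698
Cloverhill Township: $818,874 × 0.00482 = $3,946.97268
Total = $34,490.97288

$34,490.97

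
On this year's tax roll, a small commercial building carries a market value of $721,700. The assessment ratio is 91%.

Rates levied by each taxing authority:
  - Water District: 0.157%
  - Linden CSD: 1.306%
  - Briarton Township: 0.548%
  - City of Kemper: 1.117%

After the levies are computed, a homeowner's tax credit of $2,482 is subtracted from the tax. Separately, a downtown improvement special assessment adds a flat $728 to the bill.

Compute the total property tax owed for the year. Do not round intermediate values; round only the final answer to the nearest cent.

Assessed value = $721,700 × 0.91 = $656,747
Water District: $656,747 × 0.00157 = $1,031.09279
Linden CSD: $656,747 × 0.01306 = $8,577.11582
Briarton Township: $656,747 × 0.00548 = $3,598.97356
City of Kemper: $656,747 × 0.01117 = $7,335.86399
Levies subtotal = $20,543.04616
After credit = $20,543.04616 − $2,482 = $18,061.04616
Total = $18,061.04616 + $728 = $18,789.04616

$18,789.05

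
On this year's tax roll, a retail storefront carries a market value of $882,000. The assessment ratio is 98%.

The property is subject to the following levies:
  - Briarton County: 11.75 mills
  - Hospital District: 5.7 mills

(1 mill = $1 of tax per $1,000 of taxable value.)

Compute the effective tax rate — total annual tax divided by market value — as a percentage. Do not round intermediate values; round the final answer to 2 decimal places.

Assessed value = $882,000 × 0.98 = $864,360
Briarton County: $864,360 × 0.01175 = $10,156.23
Hospital District: $864,360 × 0.0057 = $4,926.852
Total tax = $15,083.082
Effective rate = $15,083.082 ÷ $882,000 = 1.71% of market value

1.71%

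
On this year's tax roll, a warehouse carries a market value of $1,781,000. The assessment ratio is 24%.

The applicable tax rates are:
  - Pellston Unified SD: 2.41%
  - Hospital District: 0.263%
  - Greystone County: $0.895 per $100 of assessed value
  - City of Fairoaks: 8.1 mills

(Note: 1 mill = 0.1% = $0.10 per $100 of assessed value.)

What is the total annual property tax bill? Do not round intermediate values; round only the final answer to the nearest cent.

$18,713.32

Assessed value = $1,781,000 × 0.24 = $427,440
Pellston Unified SD: $427,440 × 0.0241 = $10,301.304
Hospital District: $427,440 × 0.00263 = $1,124.1672
Greystone County: $427,440 × 0.00895 = $3,825.588
City of Fairoaks: $427,440 × 0.0081 = $3,462.264
Total = $18,713.3232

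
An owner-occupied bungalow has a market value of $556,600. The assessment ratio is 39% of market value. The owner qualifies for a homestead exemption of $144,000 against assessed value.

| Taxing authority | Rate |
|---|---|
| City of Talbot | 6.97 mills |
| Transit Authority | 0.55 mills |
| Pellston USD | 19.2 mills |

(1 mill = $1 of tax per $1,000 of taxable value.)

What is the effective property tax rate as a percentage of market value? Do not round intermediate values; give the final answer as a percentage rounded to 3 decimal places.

Assessed value = $556,600 × 0.39 = $217,074
Taxable value = $217,074 − $144,000 = $73,074
City of Talbot: $73,074 × 0.00697 = $509.32578
Transit Authority: $73,074 × 0.00055 = $40.1907
Pellston USD: $73,074 × 0.0192 = $1,403.0208
Total tax = $1,952.53728
Effective rate = $1,952.53728 ÷ $556,600 = 0.351% of market value

0.351%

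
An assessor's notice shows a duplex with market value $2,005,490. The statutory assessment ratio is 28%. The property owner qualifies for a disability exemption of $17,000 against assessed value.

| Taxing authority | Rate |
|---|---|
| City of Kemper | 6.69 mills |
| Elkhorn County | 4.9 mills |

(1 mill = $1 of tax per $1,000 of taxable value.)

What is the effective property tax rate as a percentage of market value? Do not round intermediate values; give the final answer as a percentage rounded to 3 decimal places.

Assessed value = $2,005,490 × 0.28 = $561,537.2
Taxable value = $561,537.2 − $17,000 = $544,537.2
City of Kemper: $544,537.2 × 0.00669 = $3,642.953868
Elkhorn County: $544,537.2 × 0.0049 = $2,668.23228
Total tax = $6,311.186148
Effective rate = $6,311.186148 ÷ $2,005,490 = 0.315% of market value

0.315%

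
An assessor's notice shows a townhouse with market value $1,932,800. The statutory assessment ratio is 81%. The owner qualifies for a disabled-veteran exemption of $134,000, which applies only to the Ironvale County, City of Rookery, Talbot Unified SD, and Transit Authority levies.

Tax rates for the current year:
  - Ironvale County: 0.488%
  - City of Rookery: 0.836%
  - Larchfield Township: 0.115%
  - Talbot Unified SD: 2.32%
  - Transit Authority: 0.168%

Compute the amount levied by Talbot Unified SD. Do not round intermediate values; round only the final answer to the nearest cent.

Assessed value = $1,932,800 × 0.81 = $1,565,568
Talbot Unified SD taxable value = $1,565,568 − $134,000 = $1,431,568
Talbot Unified SD levy = $1,431,568 × 0.0232 = $33,212.3776

$33,212.38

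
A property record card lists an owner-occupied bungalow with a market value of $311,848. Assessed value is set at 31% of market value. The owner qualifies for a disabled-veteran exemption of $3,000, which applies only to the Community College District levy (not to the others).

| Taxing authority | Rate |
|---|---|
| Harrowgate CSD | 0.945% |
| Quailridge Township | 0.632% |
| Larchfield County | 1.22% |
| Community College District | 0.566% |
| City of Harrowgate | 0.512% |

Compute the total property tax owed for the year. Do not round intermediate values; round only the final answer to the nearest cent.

$3,729.09

Assessed value = $311,848 × 0.31 = $96,672.88
Harrowgate CSD: $96,672.88 × 0.00945 = $913.558716
Quailridge Township: $96,672.88 × 0.00632 = $610.9726016
Larchfield County: $96,672.88 × 0.0122 = $1,179.409136
Community College District: ($96,672.88 − $3,000) × 0.00566 = $93,672.88 × 0.00566 = $530.1885008
City of Harrowgate: $96,672.88 × 0.00512 = $494.9651456
Total = $3,729.0941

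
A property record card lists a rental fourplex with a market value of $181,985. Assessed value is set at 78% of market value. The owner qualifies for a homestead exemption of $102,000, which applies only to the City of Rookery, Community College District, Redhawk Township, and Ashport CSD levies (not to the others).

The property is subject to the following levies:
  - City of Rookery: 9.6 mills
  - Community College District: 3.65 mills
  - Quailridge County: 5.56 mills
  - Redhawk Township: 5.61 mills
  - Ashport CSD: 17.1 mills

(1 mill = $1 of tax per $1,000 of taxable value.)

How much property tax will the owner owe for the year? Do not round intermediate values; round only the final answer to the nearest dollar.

$2,226

Assessed value = $181,985 × 0.78 = $141,948.3
City of Rookery: ($141,948.3 − $102,000) × 0.0096 = $39,948.3 × 0.0096 = $383.50368
Community College District: ($141,948.3 − $102,000) × 0.00365 = $39,948.3 × 0.00365 = $145.811295
Quailridge County: $141,948.3 × 0.00556 = $789.232548
Redhawk Township: ($141,948.3 − $102,000) × 0.00561 = $39,948.3 × 0.00561 = $224.109963
Ashport CSD: ($141,948.3 − $102,000) × 0.0171 = $39,948.3 × 0.0171 = $683.11593
Total = $2,225.773416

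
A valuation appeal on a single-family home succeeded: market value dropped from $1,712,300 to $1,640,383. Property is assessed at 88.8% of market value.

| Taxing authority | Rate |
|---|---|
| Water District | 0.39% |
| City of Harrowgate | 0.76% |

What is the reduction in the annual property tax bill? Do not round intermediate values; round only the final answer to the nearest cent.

Old assessed value = $1,712,300 × 0.888 = $1,520,522.4
New assessed value = $1,640,383 × 0.888 = $1,456,660.104
Combined rate = 0.0039 + 0.0076 = 0.0115
Old tax = $1,520,522.4 × 0.0115 = $17,486.0076
New tax = $1,456,660.104 × 0.0115 = $16,751.591196
Reduction = $17,486.0076 − $16,751.591196 = $734.416404

$734.42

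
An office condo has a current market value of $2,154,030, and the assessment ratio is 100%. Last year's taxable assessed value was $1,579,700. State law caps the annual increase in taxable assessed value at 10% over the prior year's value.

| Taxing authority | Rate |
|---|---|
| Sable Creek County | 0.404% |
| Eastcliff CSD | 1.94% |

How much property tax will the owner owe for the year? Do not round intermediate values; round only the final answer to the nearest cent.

Uncapped assessed value = $2,154,030 × 1 = $2,154,030
Cap limit = $1,579,700 × 1.1 = $1,737,670
Taxable assessed value = min($2,154,030, $1,737,670) = $1,737,670 (cap binds)
Sable Creek County: $1,737,670 × 0.00404 = $7,020.1868
Eastcliff CSD: $1,737,670 × 0.0194 = $33,710.798
Total = $40,730.9848

$40,730.98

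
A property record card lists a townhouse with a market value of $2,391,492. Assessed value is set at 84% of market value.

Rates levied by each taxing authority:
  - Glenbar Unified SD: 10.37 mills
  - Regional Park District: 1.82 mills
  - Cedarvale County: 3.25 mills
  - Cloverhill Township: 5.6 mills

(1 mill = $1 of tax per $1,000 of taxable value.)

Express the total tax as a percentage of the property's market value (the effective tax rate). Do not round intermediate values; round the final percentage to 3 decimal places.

Assessed value = $2,391,492 × 0.84 = $2,008,853.28
Glenbar Unified SD: $2,008,853.28 × 0.01037 = $20,831.8085136
Regional Park District: $2,008,853.28 × 0.00182 = $3,656.1129696
Cedarvale County: $2,008,853.28 × 0.00325 = $6,528.77316
Cloverhill Township: $2,008,853.28 × 0.0056 = $11,249.578368
Total tax = $42,266.2730112
Effective rate = $42,266.2730112 ÷ $2,391,492 = 1.767% of market value

1.767%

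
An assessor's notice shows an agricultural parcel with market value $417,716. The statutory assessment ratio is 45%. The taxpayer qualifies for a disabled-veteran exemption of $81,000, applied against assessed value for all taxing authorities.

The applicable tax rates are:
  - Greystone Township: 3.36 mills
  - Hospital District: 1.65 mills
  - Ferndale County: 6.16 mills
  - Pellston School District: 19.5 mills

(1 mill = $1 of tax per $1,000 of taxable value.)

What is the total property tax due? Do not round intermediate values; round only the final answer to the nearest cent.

$3,280.84

Assessed value = $417,716 × 0.45 = $187,972.2
Taxable value = $187,972.2 − $81,000 = $106,972.2
Greystone Township: $106,972.2 × 0.00336 = $359.426592
Hospital District: $106,972.2 × 0.00165 = $176.50413
Ferndale County: $106,972.2 × 0.00616 = $658.948752
Pellston School District: $106,972.2 × 0.0195 = $2,085.9579
Total = $359.426592 + $176.50413 + $658.948752 + $2,085.9579 = $3,280.837374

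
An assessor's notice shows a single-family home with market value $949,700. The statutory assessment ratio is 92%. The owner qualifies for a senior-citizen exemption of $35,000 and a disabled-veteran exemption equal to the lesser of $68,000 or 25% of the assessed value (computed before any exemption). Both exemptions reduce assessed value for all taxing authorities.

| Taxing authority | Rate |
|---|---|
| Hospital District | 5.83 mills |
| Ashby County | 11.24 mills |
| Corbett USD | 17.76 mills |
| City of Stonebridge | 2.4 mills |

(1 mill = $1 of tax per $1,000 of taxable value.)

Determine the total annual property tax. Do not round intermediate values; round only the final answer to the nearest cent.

$28,694.05

Assessed value = $949,700 × 0.92 = $873,724
Disabled-veteran exemption = min($68,000, 25% × $873,724) = min($68,000, $218,431) = $68,000 (dollar cap binds)
Taxable value = $873,724 − $35,000 − $68,000 = $770,724
Hospital District: $770,724 × 0.00583 = $4,493.32092
Ashby County: $770,724 × 0.01124 = $8,662.93776
Corbett USD: $770,724 × 0.01776 = $13,688.05824
City of Stonebridge: $770,724 × 0.0024 = $1,849.7376
Total = $28,694.05452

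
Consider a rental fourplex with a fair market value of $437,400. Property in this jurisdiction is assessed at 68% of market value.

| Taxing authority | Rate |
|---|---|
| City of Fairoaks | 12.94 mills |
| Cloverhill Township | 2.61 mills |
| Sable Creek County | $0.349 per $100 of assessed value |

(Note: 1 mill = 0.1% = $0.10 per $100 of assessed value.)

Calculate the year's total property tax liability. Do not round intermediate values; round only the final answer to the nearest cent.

Assessed value = $437,400 × 0.68 = $297,432
City of Fairoaks: $297,432 × 0.01294 = $3,848.77008
Cloverhill Township: $297,432 × 0.00261 = $776.29752
Sable Creek County: $297,432 × 0.00349 = $1,038.03768
Total = $5,663.10528

$5,663.11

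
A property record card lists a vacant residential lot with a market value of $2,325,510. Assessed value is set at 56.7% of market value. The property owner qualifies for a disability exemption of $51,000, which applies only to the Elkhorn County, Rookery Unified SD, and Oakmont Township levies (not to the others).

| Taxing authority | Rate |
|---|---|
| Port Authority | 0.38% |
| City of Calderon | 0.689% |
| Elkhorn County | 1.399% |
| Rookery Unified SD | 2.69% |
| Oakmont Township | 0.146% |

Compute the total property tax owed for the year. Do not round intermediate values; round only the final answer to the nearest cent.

$67,776.79

Assessed value = $2,325,510 × 0.567 = $1,318,564.17
Port Authority: $1,318,564.17 × 0.0038 = $5,010.543846
City of Calderon: $1,318,564.17 × 0.00689 = $9,084.9071313
Elkhorn County: ($1,318,564.17 − $51,000) × 0.01399 = $1,267,564.17 × 0.01399 = $17,733.2227383
Rookery Unified SD: ($1,318,564.17 − $51,000) × 0.0269 = $1,267,564.17 × 0.0269 = $34,097.476173
Oakmont Township: ($1,318,564.17 − $51,000) × 0.00146 = $1,267,564.17 × 0.00146 = $1,850.6436882
Total = $67,776.7935768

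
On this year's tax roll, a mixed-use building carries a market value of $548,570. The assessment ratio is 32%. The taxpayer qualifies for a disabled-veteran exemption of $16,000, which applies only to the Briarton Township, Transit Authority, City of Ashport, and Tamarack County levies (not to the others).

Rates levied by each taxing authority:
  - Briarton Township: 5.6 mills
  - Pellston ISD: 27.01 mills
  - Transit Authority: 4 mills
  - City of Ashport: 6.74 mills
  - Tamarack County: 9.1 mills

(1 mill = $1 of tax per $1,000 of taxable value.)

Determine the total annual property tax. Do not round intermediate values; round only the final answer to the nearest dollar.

Assessed value = $548,570 × 0.32 = $175,542.4
Briarton Township: ($175,542.4 − $16,000) × 0.0056 = $159,542.4 × 0.0056 = $893.43744
Pellston ISD: $175,542.4 × 0.02701 = $4,741.400224
Transit Authority: ($175,542.4 − $16,000) × 0.004 = $159,542.4 × 0.004 = $638.1696
City of Ashport: ($175,542.4 − $16,000) × 0.00674 = $159,542.4 × 0.00674 = $1,075.315776
Tamarack County: ($175,542.4 − $16,000) × 0.0091 = $159,542.4 × 0.0091 = $1,451.83584
Total = $8,800.15888

$8,800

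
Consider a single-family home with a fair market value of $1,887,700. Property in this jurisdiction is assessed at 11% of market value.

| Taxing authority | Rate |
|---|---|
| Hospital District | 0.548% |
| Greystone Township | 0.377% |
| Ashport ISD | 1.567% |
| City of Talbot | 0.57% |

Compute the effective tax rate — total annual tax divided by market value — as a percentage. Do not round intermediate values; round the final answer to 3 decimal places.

Assessed value = $1,887,700 × 0.11 = $207,647
Hospital District: $207,647 × 0.00548 = $1,137.90556
Greystone Township: $207,647 × 0.00377 = $782.82919
Ashport ISD: $207,647 × 0.01567 = $3,253.82849
City of Talbot: $207,647 × 0.0057 = $1,183.5879
Total tax = $6,358.15114
Effective rate = $6,358.15114 ÷ $1,887,700 = 0.337% of market value

0.337%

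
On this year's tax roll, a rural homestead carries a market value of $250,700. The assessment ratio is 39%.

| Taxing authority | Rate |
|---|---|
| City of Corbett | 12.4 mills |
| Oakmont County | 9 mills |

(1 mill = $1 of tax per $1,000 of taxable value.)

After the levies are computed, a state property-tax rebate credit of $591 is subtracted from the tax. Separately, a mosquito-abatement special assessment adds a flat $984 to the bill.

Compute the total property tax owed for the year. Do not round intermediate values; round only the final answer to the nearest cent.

Assessed value = $250,700 × 0.39 = $97,773
City of Corbett: $97,773 × 0.0124 = $1,212.3852
Oakmont County: $97,773 × 0.009 = $879.957
Levies subtotal = $2,092.3422
After credit = $2,092.3422 − $591 = $1,501.3422
Total = $1,501.3422 + $984 = $2,485.3422

$2,485.34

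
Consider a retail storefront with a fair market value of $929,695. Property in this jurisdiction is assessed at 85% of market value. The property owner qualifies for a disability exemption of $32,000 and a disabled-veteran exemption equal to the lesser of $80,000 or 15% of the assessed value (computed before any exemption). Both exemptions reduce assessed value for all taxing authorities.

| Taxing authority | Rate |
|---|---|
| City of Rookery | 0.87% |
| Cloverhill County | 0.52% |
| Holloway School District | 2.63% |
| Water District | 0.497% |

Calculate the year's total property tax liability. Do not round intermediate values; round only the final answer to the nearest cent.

$30,636.13

Assessed value = $929,695 × 0.85 = $790,240.75
Disabled-veteran exemption = min($80,000, 15% × $790,240.75) = min($80,000, $118,536.1125) = $80,000 (dollar cap binds)
Taxable value = $790,240.75 − $32,000 − $80,000 = $678,240.75
City of Rookery: $678,240.75 × 0.0087 = $5,900.694525
Cloverhill County: $678,240.75 × 0.0052 = $3,526.8519
Holloway School District: $678,240.75 × 0.0263 = $17,837.731725
Water District: $678,240.75 × 0.00497 = $3,370.8565275
Total = $30,636.1346775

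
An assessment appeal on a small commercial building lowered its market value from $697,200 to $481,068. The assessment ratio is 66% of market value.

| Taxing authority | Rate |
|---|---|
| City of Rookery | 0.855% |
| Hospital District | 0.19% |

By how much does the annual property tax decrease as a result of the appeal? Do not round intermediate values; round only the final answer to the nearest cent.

Old assessed value = $697,200 × 0.66 = $460,152
New assessed value = $481,068 × 0.66 = $317,504.88
Combined rate = 0.00855 + 0.0019 = 0.01045
Old tax = $460,152 × 0.01045 = $4,808.5884
New tax = $317,504.88 × 0.01045 = $3,317.925996
Reduction = $4,808.5884 − $3,317.925996 = $1,490.662404

$1,490.66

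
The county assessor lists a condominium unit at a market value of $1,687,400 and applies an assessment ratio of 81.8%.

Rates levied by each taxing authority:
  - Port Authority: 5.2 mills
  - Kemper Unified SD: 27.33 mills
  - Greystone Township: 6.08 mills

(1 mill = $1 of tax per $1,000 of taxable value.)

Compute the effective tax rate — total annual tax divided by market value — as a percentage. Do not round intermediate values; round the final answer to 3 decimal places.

3.158%

Assessed value = $1,687,400 × 0.818 = $1,380,293.2
Port Authority: $1,380,293.2 × 0.0052 = $7,177.52464
Kemper Unified SD: $1,380,293.2 × 0.02733 = $37,723.413156
Greystone Township: $1,380,293.2 × 0.00608 = $8,392.182656
Total tax = $53,293.120452
Effective rate = $53,293.120452 ÷ $1,687,400 = 3.158% of market value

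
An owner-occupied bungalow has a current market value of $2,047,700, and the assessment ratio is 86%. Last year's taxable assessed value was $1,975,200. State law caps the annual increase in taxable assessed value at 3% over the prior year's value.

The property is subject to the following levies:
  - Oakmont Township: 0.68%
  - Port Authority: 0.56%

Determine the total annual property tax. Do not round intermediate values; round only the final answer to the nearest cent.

Uncapped assessed value = $2,047,700 × 0.86 = $1,761,022
Cap limit = $1,975,200 × 1.03 = $2,034,456
Taxable assessed value = min($1,761,022, $2,034,456) = $1,761,022 (cap does not bind)
Oakmont Township: $1,761,022 × 0.0068 = $11,974.9496
Port Authority: $1,761,022 × 0.0056 = $9,861.7232
Total = $21,836.6728

$21,836.67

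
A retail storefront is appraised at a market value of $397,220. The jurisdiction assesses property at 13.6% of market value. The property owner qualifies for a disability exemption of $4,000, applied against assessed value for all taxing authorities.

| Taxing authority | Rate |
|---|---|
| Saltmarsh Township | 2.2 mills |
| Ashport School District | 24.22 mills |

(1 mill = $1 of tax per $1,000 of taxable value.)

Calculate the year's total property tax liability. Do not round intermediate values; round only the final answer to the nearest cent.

Assessed value = $397,220 × 0.136 = $54,021.92
Taxable value = $54,021.92 − $4,000 = $50,021.92
Saltmarsh Township: $50,021.92 × 0.0022 = $110.048224
Ashport School District: $50,021.92 × 0.02422 = $1,211.5309024
Total = $110.048224 + $1,211.5309024 = $1,321.5791264

$1,321.58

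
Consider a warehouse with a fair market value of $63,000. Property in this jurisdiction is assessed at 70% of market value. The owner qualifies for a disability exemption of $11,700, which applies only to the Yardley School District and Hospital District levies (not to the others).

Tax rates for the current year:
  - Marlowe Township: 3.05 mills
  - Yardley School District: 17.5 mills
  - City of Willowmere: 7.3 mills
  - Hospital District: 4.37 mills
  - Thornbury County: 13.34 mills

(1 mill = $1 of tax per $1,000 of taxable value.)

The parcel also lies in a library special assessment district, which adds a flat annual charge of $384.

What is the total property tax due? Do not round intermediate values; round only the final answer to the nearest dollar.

Assessed value = $63,000 × 0.7 = $44,100
Marlowe Township: $44,100 × 0.00305 = $134.505
Yardley School District: ($44,100 − $11,700) × 0.0175 = $32,400 × 0.0175 = $567
City of Willowmere: $44,100 × 0.0073 = $321.93
Hospital District: ($44,100 − $11,700) × 0.00437 = $32,400 × 0.00437 = $141.588
Thornbury County: $44,100 × 0.01334 = $588.294
Levies subtotal = $1,753.317
Total = $1,753.317 + $384 = $2,137.317

$2,137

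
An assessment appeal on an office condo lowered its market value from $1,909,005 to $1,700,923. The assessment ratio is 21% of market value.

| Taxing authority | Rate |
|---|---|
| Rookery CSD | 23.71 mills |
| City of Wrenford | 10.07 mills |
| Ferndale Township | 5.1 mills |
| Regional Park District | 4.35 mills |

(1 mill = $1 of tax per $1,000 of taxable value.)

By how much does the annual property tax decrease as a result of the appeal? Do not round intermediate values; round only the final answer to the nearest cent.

$1,889.03

Old assessed value = $1,909,005 × 0.21 = $400,891.05
New assessed value = $1,700,923 × 0.21 = $357,193.83
Combined rate = 0.02371 + 0.01007 + 0.0051 + 0.00435 = 0.04323
Old tax = $400,891.05 × 0.04323 = $17,330.5200915
New tax = $357,193.83 × 0.04323 = $15,441.4892709
Reduction = $17,330.5200915 − $15,441.4892709 = $1,889.0308206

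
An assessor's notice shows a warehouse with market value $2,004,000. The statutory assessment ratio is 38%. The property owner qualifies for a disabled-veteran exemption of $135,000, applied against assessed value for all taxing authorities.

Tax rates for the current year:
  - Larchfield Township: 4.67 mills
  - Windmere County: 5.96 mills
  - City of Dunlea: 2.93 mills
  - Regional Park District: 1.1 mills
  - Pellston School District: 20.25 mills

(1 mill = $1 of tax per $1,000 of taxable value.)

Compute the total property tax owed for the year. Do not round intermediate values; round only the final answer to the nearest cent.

Assessed value = $2,004,000 × 0.38 = $761,520
Taxable value = $761,520 − $135,000 = $626,520
Larchfield Township: $626,520 × 0.00467 = $2,925.8484
Windmere County: $626,520 × 0.00596 = $3,734.0592
City of Dunlea: $626,520 × 0.00293 = $1,835.7036
Regional Park District: $626,520 × 0.0011 = $689.172
Pellston School District: $626,520 × 0.02025 = $12,687.03
Total = $2,925.8484 + $3,734.0592 + $1,835.7036 + $689.172 + $12,687.03 = $21,871.8132

$21,871.81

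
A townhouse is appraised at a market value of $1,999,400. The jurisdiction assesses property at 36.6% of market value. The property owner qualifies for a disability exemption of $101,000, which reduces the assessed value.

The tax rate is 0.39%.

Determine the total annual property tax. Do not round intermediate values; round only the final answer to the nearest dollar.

Assessed value = $1,999,400 × 0.366 = $731,780.4
Taxable value = $731,780.4 − $101,000 = $630,780.4
Tax = $630,780.4 × 0.0039 = $2,460.04356

$2,460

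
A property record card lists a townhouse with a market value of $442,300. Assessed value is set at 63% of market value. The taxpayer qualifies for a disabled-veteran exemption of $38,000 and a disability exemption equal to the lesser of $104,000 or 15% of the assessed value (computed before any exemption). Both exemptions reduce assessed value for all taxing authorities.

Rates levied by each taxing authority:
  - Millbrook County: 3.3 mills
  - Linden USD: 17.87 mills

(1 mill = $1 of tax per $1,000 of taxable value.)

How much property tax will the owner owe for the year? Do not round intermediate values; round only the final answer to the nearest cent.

$4,209.69

Assessed value = $442,300 × 0.63 = $278,649
Disability exemption = min($104,000, 15% × $278,649) = min($104,000, $41,797.35) = $41,797.35 (percentage binds)
Taxable value = $278,649 − $38,000 − $41,797.35 = $198,851.65
Millbrook County: $198,851.65 × 0.0033 = $656.210445
Linden USD: $198,851.65 × 0.01787 = $3,553.4789855
Total = $4,209.6894305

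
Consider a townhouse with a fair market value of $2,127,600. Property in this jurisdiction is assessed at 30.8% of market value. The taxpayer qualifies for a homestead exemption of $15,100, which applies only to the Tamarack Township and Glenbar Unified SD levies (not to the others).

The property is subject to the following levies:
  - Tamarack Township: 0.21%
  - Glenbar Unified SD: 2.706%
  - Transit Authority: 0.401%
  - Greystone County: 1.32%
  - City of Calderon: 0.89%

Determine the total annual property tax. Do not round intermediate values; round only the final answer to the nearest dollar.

Assessed value = $2,127,600 × 0.308 = $655,300.8
Tamarack Township: ($655,300.8 − $15,100) × 0.0021 = $640,200.8 × 0.0021 = $1,344.42168
Glenbar Unified SD: ($655,300.8 − $15,100) × 0.02706 = $640,200.8 × 0.02706 = $17,323.833648
Transit Authority: $655,300.8 × 0.00401 = $2,627.756208
Greystone County: $655,300.8 × 0.0132 = $8,649.97056
City of Calderon: $655,300.8 × 0.0089 = $5,832.17712
Total = $35,778.159216

$35,778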